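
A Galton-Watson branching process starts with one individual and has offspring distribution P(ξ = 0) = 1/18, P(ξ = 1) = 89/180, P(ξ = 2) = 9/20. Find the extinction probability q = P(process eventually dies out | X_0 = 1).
q = 10/81

The pgf is f(s) = 1/18 + 89/180·s + 9/20·s². The extinction probability q is the smallest fixed point of f in [0, 1]. Setting s = f(s):
  9/20·s² + (89/180 − 1)·s + 1/18 = 0
  9/20·s² − (1/18 + 9/20)·s + 1/18 = 0
which factors as (s − 1)·(9/20·s − 1/18) = 0, giving roots s = 1 and s = (1/18)/(9/20) = 10/81.
Mean offspring μ = 89/180 + 2·9/20 = 251/180 > 1 (supercritical), so q < 1. The extinction probability is the smaller root: q = (1/18)/(9/20) = 10/81.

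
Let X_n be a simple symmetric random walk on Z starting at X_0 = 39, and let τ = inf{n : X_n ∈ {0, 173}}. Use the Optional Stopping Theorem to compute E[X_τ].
E[X_τ] = 39

X_n is a martingale and τ is a bounded-mean stopping time (indeed τ is finite a.s. with bounded expectation since the walk is in a bounded region). By the OST, E[X_τ] = E[X_0] = 39. Equivalently: E[X_τ] = 173 · P(hit 173 first) + 0 · P(hit 0 first) = 173 · (39/173) = 39.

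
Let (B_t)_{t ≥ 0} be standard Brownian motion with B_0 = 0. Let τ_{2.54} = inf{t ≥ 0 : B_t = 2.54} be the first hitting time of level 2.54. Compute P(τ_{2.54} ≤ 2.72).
P(τ_{2.54} ≤ 2.72) = 2(1 − Φ(2.54/√2.72)) = 2(1 − Φ(1.5401)) ≈ 0.1235

By the reflection principle for standard BM, P(τ_b ≤ t) = 2 · P(B_t ≥ b). Since B_t ~ N(0, t), P(B_t ≥ 2.54) = 1 − Φ(2.54/√t) = 1 − Φ(2.54/√2.72) = 1 − Φ(1.5401) ≈ 0.06177. Doubling: P(τ_{2.54} ≤ 2.72) ≈ 2 · 0.06177 = 0.12354 ≈ 0.1235.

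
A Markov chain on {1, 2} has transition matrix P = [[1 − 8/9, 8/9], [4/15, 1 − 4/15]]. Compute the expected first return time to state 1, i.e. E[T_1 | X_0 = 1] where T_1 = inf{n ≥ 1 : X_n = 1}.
E[T_1 | X_0 = 1] = 1/π_1 = 13/3

For an irreducible recurrent Markov chain with stationary distribution π, E[T_i | X_0 = i] = 1/π_i (Kac's formula). Here π_1 = (4/15)/(8/9 + 4/15) = (4/15)/(52/45) = 3/13, so E[T_1 | X_0 = 1] = 1/π_1 = (8/9 + 4/15)/(4/15) = (52/45)/(4/15) = 13/3.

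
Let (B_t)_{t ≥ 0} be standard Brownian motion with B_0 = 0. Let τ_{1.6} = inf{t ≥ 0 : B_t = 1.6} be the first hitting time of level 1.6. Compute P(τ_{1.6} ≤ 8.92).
P(τ_{1.6} ≤ 8.92) = 2(1 − Φ(1.6/√8.92)) = 2(1 − Φ(0.5357)) ≈ 0.5922

By the reflection principle for standard BM, P(τ_b ≤ t) = 2 · P(B_t ≥ b). Since B_t ~ N(0, t), P(B_t ≥ 1.6) = 1 − Φ(1.6/√t) = 1 − Φ(1.6/√8.92) = 1 − Φ(0.5357) ≈ 0.29608. Doubling: P(τ_{1.6} ≤ 8.92) ≈ 2 · 0.29608 = 0.59216 ≈ 0.5922.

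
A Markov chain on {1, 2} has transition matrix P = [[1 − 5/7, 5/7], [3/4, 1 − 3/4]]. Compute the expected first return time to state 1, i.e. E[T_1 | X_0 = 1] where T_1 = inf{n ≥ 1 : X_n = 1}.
E[T_1 | X_0 = 1] = 1/π_1 = 41/21

For an irreducible recurrent Markov chain with stationary distribution π, E[T_i | X_0 = i] = 1/π_i (Kac's formula). Here π_1 = (3/4)/(5/7 + 3/4) = (3/4)/(41/28) = 21/41, so E[T_1 | X_0 = 1] = 1/π_1 = (5/7 + 3/4)/(3/4) = (41/28)/(3/4) = 41/21.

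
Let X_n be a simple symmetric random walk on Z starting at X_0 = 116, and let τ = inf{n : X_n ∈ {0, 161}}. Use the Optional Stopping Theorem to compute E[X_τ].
E[X_τ] = 116

X_n is a martingale and τ is a bounded-mean stopping time (indeed τ is finite a.s. with bounded expectation since the walk is in a bounded region). By the OST, E[X_τ] = E[X_0] = 116. Equivalently: E[X_τ] = 161 · P(hit 161 first) + 0 · P(hit 0 first) = 161 · (116/161) = 116.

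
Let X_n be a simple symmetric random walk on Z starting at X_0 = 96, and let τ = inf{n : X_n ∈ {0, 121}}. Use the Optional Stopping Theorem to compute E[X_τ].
E[X_τ] = 96

X_n is a martingale and τ is a bounded-mean stopping time (indeed τ is finite a.s. with bounded expectation since the walk is in a bounded region). By the OST, E[X_τ] = E[X_0] = 96. Equivalently: E[X_τ] = 121 · P(hit 121 first) + 0 · P(hit 0 first) = 121 · (96/121) = 96.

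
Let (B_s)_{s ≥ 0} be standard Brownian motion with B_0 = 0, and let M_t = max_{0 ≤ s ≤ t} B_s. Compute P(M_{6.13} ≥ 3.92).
P(M_{6.13} ≥ 3.92) = 2·P(B_{6.13} ≥ 3.92) = 2(1 − Φ(3.92/√6.13)) ≈ 0.1134

By the reflection principle for Brownian motion, P(M_t ≥ a) = 2 · P(B_t ≥ a) for a ≥ 0. Since B_t ~ N(0, t), P(B_t ≥ 3.92) = 1 − Φ(3.92/√t) = 1 − Φ(3.92/√6.13) = 1 − Φ(1.5833). So
  P(M_{6.13} ≥ 3.92) = 2(1 − Φ(1.5833)) ≈ 0.1134.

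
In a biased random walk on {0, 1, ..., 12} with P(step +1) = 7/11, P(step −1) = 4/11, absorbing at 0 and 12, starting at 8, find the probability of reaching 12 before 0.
P(hit 12 before 0) = (1 − (4/7)^8) / (1 − (4/7)^12) = 6379457/6444993

Let u_k denote P(reach 12 before 0 | start at k). Boundary: u_0 = 0, u_12 = 1. Recurrence: u_k = 7/11·u_{k+1} + 4/11·u_{k-1} for 1 ≤ k ≤ 11. Try u_k = A + B·r^k with r = q/p = (4/11)/(7/11) = 4/7. Substitution satisfies the recurrence; boundary conditions give:
  u_k = (1 − r^k) / (1 − r^N) = (1 − (4/7)^8) / (1 − (4/7)^12) = 6379457/6444993.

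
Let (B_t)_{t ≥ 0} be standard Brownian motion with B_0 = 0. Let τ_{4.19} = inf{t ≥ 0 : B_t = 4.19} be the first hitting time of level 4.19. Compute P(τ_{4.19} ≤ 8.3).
P(τ_{4.19} ≤ 8.3) = 2(1 − Φ(4.19/√8.3)) = 2(1 − Φ(1.4544)) ≈ 0.1458

By the reflection principle for standard BM, P(τ_b ≤ t) = 2 · P(B_t ≥ b). Since B_t ~ N(0, t), P(B_t ≥ 4.19) = 1 − Φ(4.19/√t) = 1 − Φ(4.19/√8.3) = 1 − Φ(1.4544) ≈ 0.07292. Doubling: P(τ_{4.19} ≤ 8.3) ≈ 2 · 0.07292 = 0.14584 ≈ 0.1458.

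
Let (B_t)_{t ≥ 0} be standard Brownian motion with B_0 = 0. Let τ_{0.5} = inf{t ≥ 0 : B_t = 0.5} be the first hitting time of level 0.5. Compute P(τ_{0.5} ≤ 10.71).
P(τ_{0.5} ≤ 10.71) = 2(1 − Φ(0.5/√10.71)) = 2(1 − Φ(0.1528)) ≈ 0.8786

By the reflection principle for standard BM, P(τ_b ≤ t) = 2 · P(B_t ≥ b). Since B_t ~ N(0, t), P(B_t ≥ 0.5) = 1 − Φ(0.5/√t) = 1 − Φ(0.5/√10.71) = 1 − Φ(0.1528) ≈ 0.43928. Doubling: P(τ_{0.5} ≤ 10.71) ≈ 2 · 0.43928 = 0.87856 ≈ 0.8786.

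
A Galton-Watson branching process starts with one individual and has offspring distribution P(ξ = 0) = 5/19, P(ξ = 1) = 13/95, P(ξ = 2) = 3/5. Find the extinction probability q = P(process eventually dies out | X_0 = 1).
q = 25/57

The pgf is f(s) = 5/19 + 13/95·s + 3/5·s². The extinction probability q is the smallest fixed point of f in [0, 1]. Setting s = f(s):
  3/5·s² + (13/95 − 1)·s + 5/19 = 0
  3/5·s² − (5/19 + 3/5)·s + 5/19 = 0
which factors as (s − 1)·(3/5·s − 5/19) = 0, giving roots s = 1 and s = (5/19)/(3/5) = 25/57.
Mean offspring μ = 13/95 + 2·3/5 = 127/95 > 1 (supercritical), so q < 1. The extinction probability is the smaller root: q = (5/19)/(3/5) = 25/57.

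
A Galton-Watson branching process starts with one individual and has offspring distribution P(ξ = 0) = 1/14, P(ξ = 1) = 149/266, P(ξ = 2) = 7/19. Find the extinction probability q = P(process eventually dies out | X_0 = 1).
q = 19/98

The pgf is f(s) = 1/14 + 149/266·s + 7/19·s². The extinction probability q is the smallest fixed point of f in [0, 1]. Setting s = f(s):
  7/19·s² + (149/266 − 1)·s + 1/14 = 0
  7/19·s² − (1/14 + 7/19)·s + 1/14 = 0
which factors as (s − 1)·(7/19·s − 1/14) = 0, giving roots s = 1 and s = (1/14)/(7/19) = 19/98.
Mean offspring μ = 149/266 + 2·7/19 = 345/266 > 1 (supercritical), so q < 1. The extinction probability is the smaller root: q = (1/14)/(7/19) = 19/98.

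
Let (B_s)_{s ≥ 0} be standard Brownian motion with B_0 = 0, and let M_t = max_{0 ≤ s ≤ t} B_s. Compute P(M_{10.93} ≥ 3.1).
P(M_{10.93} ≥ 3.1) = 2·P(B_{10.93} ≥ 3.1) = 2(1 − Φ(3.1/√10.93)) ≈ 0.3484

By the reflection principle for Brownian motion, P(M_t ≥ a) = 2 · P(B_t ≥ a) for a ≥ 0. Since B_t ~ N(0, t), P(B_t ≥ 3.1) = 1 − Φ(3.1/√t) = 1 − Φ(3.1/√10.93) = 1 − Φ(0.9377). So
  P(M_{10.93} ≥ 3.1) = 2(1 − Φ(0.9377)) ≈ 0.3484.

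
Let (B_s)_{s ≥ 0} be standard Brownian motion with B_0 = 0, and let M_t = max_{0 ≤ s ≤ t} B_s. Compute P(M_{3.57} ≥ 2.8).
P(M_{3.57} ≥ 2.8) = 2·P(B_{3.57} ≥ 2.8) = 2(1 − Φ(2.8/√3.57)) ≈ 0.1384

By the reflection principle for Brownian motion, P(M_t ≥ a) = 2 · P(B_t ≥ a) for a ≥ 0. Since B_t ~ N(0, t), P(B_t ≥ 2.8) = 1 − Φ(2.8/√t) = 1 − Φ(2.8/√3.57) = 1 − Φ(1.4819). So
  P(M_{3.57} ≥ 2.8) = 2(1 − Φ(1.4819)) ≈ 0.1384.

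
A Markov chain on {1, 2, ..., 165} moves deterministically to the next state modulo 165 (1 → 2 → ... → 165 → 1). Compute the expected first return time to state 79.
E[T_79 | X_0 = 79] = 165

The chain cycles deterministically, so starting at state 79 it returns in exactly 165 steps. Equivalently, the stationary distribution is uniform π_j = 1/165 for every state j, so by Kac's formula E[T_79] = 1/π_79 = 165.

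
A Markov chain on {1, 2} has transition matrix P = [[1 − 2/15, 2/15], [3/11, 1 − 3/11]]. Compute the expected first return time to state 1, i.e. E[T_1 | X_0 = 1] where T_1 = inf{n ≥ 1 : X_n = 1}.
E[T_1 | X_0 = 1] = 1/π_1 = 67/45

For an irreducible recurrent Markov chain with stationary distribution π, E[T_i | X_0 = i] = 1/π_i (Kac's formula). Here π_1 = (3/11)/(2/15 + 3/11) = (3/11)/(67/165) = 45/67, so E[T_1 | X_0 = 1] = 1/π_1 = (2/15 + 3/11)/(3/11) = (67/165)/(3/11) = 67/45.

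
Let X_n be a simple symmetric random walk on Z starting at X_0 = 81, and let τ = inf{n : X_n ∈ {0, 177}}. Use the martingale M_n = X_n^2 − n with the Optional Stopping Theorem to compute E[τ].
E[τ] = 7776

M_n = X_n^2 − n is a martingale (since E[X_{n+1}^2 | F_n] = X_n^2 + 1). By OST (τ has finite mean in a bounded region), E[M_τ] = E[M_0] = X_0^2 − 0 = 81^2 = 6561. Also E[M_τ] = E[X_τ^2] − E[τ]. The walk exits at 0 or 177, with P(hit 177 first) = 81/177, so E[X_τ^2] = 177^2 · 81/177 + 0 = 14337. Thus E[τ] = E[X_τ^2] − E[M_τ] = 14337 − 6561 = 7776 = 81(177 − 81) = 7776.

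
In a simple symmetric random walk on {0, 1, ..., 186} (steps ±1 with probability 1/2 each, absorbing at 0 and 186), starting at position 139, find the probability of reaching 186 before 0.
P(hit 186 before 0) = 139/186

Let u_k = P(hit 186 before 0 | start at k). Then u_0 = 0, u_186 = 1, and u_k = u_{k-1}/2 + u_{k+1}/2 for 1 ≤ k ≤ 185. This harmonic recurrence is solved by u_k = k/186, giving u_139 = 139/186.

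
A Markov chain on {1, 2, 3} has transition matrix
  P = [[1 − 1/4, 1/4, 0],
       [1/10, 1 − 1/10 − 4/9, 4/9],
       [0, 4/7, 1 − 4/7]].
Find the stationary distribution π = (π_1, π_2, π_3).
π = (9/49, 45/98, 5/14)

This is a birth-death chain on three states, which satisfies detailed balance: π_1 · P_{12} = π_2 · P_{21} and π_2 · P_{23} = π_3 · P_{32}.
From π_1 · 1/4 = π_2 · 1/10: π_2/π_1 = (1/4)/(1/10) = 5/2.
From π_2 · 4/9 = π_3 · 4/7: π_3/π_2 = (4/9)/(4/7) = 7/9.
Take π_1 proportional to 1; then unnormalized π = (1, 5/2, 35/18). Normalize by dividing by the sum 49/9:
  π = (9/49, 45/98, 5/14).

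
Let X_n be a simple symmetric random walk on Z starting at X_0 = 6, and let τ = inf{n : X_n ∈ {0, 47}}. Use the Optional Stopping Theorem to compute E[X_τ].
E[X_τ] = 6

X_n is a martingale and τ is a bounded-mean stopping time (indeed τ is finite a.s. with bounded expectation since the walk is in a bounded region). By the OST, E[X_τ] = E[X_0] = 6. Equivalently: E[X_τ] = 47 · P(hit 47 first) + 0 · P(hit 0 first) = 47 · (6/47) = 6.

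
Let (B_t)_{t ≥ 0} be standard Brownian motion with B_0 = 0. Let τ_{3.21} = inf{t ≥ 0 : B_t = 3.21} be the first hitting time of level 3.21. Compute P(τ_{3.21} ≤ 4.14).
P(τ_{3.21} ≤ 4.14) = 2(1 − Φ(3.21/√4.14)) = 2(1 − Φ(1.5776)) ≈ 0.1147

By the reflection principle for standard BM, P(τ_b ≤ t) = 2 · P(B_t ≥ b). Since B_t ~ N(0, t), P(B_t ≥ 3.21) = 1 − Φ(3.21/√t) = 1 − Φ(3.21/√4.14) = 1 − Φ(1.5776) ≈ 0.05733. Doubling: P(τ_{3.21} ≤ 4.14) ≈ 2 · 0.05733 = 0.11466 ≈ 0.1147.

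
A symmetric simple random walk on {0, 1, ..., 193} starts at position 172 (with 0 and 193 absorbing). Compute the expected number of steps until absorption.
E[τ | X_0 = 172] = 3612

Let v_k = E[τ | X_0 = k]. Boundary: v_0 = v_193 = 0. Recurrence: v_k = 1 + (v_{k-1} + v_{k+1})/2 for 1 ≤ k ≤ 192. The particular solution to v_k − (v_{k-1} + v_{k+1})/2 = 1 is v_k = −k^2. Adding homogeneous solution A + B k and matching boundaries gives v_k = k (193 − k). Substituting k = 172: v_172 = 172 · 21 = 3612.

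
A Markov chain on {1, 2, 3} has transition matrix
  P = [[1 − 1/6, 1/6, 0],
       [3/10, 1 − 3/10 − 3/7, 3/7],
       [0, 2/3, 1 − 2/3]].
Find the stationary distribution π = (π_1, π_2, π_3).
π = (126/241, 70/241, 45/241)

This is a birth-death chain on three states, which satisfies detailed balance: π_1 · P_{12} = π_2 · P_{21} and π_2 · P_{23} = π_3 · P_{32}.
From π_1 · 1/6 = π_2 · 3/10: π_2/π_1 = (1/6)/(3/10) = 5/9.
From π_2 · 3/7 = π_3 · 2/3: π_3/π_2 = (3/7)/(2/3) = 9/14.
Take π_1 proportional to 1; then unnormalized π = (1, 5/9, 5/14). Normalize by dividing by the sum 241/126:
  π = (126/241, 70/241, 45/241).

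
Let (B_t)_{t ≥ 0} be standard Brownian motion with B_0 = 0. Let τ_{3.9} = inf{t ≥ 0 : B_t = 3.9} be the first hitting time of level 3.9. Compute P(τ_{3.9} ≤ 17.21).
P(τ_{3.9} ≤ 17.21) = 2(1 − Φ(3.9/√17.21)) = 2(1 − Φ(0.9401)) ≈ 0.3472

By the reflection principle for standard BM, P(τ_b ≤ t) = 2 · P(B_t ≥ b). Since B_t ~ N(0, t), P(B_t ≥ 3.9) = 1 − Φ(3.9/√t) = 1 − Φ(3.9/√17.21) = 1 − Φ(0.9401) ≈ 0.17358. Doubling: P(τ_{3.9} ≤ 17.21) ≈ 2 · 0.17358 = 0.34716 ≈ 0.3472.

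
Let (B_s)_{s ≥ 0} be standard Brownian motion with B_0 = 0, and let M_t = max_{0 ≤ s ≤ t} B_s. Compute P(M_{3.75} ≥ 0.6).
P(M_{3.75} ≥ 0.6) = 2·P(B_{3.75} ≥ 0.6) = 2(1 − Φ(0.6/√3.75)) ≈ 0.7567

By the reflection principle for Brownian motion, P(M_t ≥ a) = 2 · P(B_t ≥ a) for a ≥ 0. Since B_t ~ N(0, t), P(B_t ≥ 0.6) = 1 − Φ(0.6/√t) = 1 − Φ(0.6/√3.75) = 1 − Φ(0.3098). So
  P(M_{3.75} ≥ 0.6) = 2(1 − Φ(0.3098)) ≈ 0.7567.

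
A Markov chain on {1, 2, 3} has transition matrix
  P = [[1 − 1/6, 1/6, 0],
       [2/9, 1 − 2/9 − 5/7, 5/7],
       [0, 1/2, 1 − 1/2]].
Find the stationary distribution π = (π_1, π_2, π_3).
π = (28/79, 21/79, 30/79)

This is a birth-death chain on three states, which satisfies detailed balance: π_1 · P_{12} = π_2 · P_{21} and π_2 · P_{23} = π_3 · P_{32}.
From π_1 · 1/6 = π_2 · 2/9: π_2/π_1 = (1/6)/(2/9) = 3/4.
From π_2 · 5/7 = π_3 · 1/2: π_3/π_2 = (5/7)/(1/2) = 10/7.
Take π_1 proportional to 1; then unnormalized π = (1, 3/4, 15/14). Normalize by dividing by the sum 79/28:
  π = (28/79, 21/79, 30/79).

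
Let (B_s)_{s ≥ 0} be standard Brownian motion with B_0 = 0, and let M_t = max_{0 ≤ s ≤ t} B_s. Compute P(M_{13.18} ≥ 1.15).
P(M_{13.18} ≥ 1.15) = 2·P(B_{13.18} ≥ 1.15) = 2(1 − Φ(1.15/√13.18)) ≈ 0.7514

By the reflection principle for Brownian motion, P(M_t ≥ a) = 2 · P(B_t ≥ a) for a ≥ 0. Since B_t ~ N(0, t), P(B_t ≥ 1.15) = 1 − Φ(1.15/√t) = 1 − Φ(1.15/√13.18) = 1 − Φ(0.3168). So
  P(M_{13.18} ≥ 1.15) = 2(1 − Φ(0.3168)) ≈ 0.7514.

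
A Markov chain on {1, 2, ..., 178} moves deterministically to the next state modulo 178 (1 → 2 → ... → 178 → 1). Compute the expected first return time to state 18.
E[T_18 | X_0 = 18] = 178

The chain cycles deterministically, so starting at state 18 it returns in exactly 178 steps. Equivalently, the stationary distribution is uniform π_j = 1/178 for every state j, so by Kac's formula E[T_18] = 1/π_18 = 178.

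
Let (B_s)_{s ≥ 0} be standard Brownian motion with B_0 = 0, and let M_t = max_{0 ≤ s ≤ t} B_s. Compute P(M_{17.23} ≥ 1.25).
P(M_{17.23} ≥ 1.25) = 2·P(B_{17.23} ≥ 1.25) = 2(1 − Φ(1.25/√17.23)) ≈ 0.7633

By the reflection principle for Brownian motion, P(M_t ≥ a) = 2 · P(B_t ≥ a) for a ≥ 0. Since B_t ~ N(0, t), P(B_t ≥ 1.25) = 1 − Φ(1.25/√t) = 1 − Φ(1.25/√17.23) = 1 − Φ(0.3011). So
  P(M_{17.23} ≥ 1.25) = 2(1 − Φ(0.3011)) ≈ 0.7633.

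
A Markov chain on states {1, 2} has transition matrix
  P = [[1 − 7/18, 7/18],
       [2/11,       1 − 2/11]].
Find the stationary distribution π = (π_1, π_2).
π_1 = 36/113, π_2 = 77/113

Solve πP = π with π_1 + π_2 = 1. From πP = π: π_1 · (1 − 7/18) + π_2 · 2/11 = π_1 ⇒ π_2 · 2/11 = π_1 · 7/18 ⇒ π_2/π_1 = (7/18)/(2/11) = 77/36. Together with π_1 + π_2 = 1:
  π_1 = (2/11)/(7/18 + 2/11) = (2/11)/(113/198) = 36/113,
  π_2 = (7/18)/(7/18 + 2/11) = (7/18)/(113/198) = 77/113.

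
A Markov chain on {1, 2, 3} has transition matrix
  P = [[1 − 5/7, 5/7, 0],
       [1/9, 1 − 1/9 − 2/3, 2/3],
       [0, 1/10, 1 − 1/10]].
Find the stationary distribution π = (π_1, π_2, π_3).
π = (7/352, 45/352, 75/88)

This is a birth-death chain on three states, which satisfies detailed balance: π_1 · P_{12} = π_2 · P_{21} and π_2 · P_{23} = π_3 · P_{32}.
From π_1 · 5/7 = π_2 · 1/9: π_2/π_1 = (5/7)/(1/9) = 45/7.
From π_2 · 2/3 = π_3 · 1/10: π_3/π_2 = (2/3)/(1/10) = 20/3.
Take π_1 proportional to 1; then unnormalized π = (1, 45/7, 300/7). Normalize by dividing by the sum 352/7:
  π = (7/352, 45/352, 75/88).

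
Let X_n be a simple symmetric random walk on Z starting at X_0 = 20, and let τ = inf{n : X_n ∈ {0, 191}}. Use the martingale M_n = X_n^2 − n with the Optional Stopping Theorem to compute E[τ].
E[τ] = 3420

M_n = X_n^2 − n is a martingale (since E[X_{n+1}^2 | F_n] = X_n^2 + 1). By OST (τ has finite mean in a bounded region), E[M_τ] = E[M_0] = X_0^2 − 0 = 20^2 = 400. Also E[M_τ] = E[X_τ^2] − E[τ]. The walk exits at 0 or 191, with P(hit 191 first) = 20/191, so E[X_τ^2] = 191^2 · 20/191 + 0 = 3820. Thus E[τ] = E[X_τ^2] − E[M_τ] = 3820 − 400 = 3420 = 20(191 − 20) = 3420.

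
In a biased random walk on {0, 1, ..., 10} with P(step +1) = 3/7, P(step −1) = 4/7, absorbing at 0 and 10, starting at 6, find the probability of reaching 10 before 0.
P(hit 10 before 0) = (1 − (4/3)^6) / (1 − (4/3)^10) = 38961/141361

Let u_k denote P(reach 10 before 0 | start at k). Boundary: u_0 = 0, u_10 = 1. Recurrence: u_k = 3/7·u_{k+1} + 4/7·u_{k-1} for 1 ≤ k ≤ 9. Try u_k = A + B·r^k with r = q/p = (4/7)/(3/7) = 4/3. Substitution satisfies the recurrence; boundary conditions give:
  u_k = (1 − r^k) / (1 − r^N) = (1 − (4/3)^6) / (1 − (4/3)^10) = 38961/141361.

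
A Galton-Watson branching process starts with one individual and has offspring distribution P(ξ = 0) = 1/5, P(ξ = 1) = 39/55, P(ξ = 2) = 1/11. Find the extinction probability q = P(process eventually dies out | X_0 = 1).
q = 1

Mean offspring μ = 0·1/5 + 1·39/55 + 2·1/11 = 49/55 ≤ 1. For μ ≤ 1 with offspring not concentrated at 1, the Galton-Watson process goes extinct almost surely, so q = 1.
(Algebraic check: The pgf is f(s) = 1/5 + 39/55·s + 1/11·s². The extinction probability q is the smallest fixed point of f in [0, 1]. Setting s = f(s):
  1/11·s² + (39/55 − 1)·s + 1/5 = 0
  1/11·s² − (1/5 + 1/11)·s + 1/5 = 0
which factors as (s − 1)·(1/11·s − 1/5) = 0, giving roots s = 1 and s = (1/5)/(1/11) = 11/5. Since 11/5 ≥ 1, the smallest root in [0, 1] is s = 1.)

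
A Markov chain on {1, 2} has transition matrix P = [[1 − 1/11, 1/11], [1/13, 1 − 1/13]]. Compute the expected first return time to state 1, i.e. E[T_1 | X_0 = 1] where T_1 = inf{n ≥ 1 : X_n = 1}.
E[T_1 | X_0 = 1] = 1/π_1 = 24/11

For an irreducible recurrent Markov chain with stationary distribution π, E[T_i | X_0 = i] = 1/π_i (Kac's formula). Here π_1 = (1/13)/(1/11 + 1/13) = (1/13)/(24/143) = 11/24, so E[T_1 | X_0 = 1] = 1/π_1 = (1/11 + 1/13)/(1/13) = (24/143)/(1/13) = 24/11.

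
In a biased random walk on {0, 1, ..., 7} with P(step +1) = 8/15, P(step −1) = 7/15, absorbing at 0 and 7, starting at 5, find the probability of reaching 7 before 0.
P(hit 7 before 0) = (1 − (7/8)^5) / (1 − (7/8)^7) = 1021504/1273609

Let u_k denote P(reach 7 before 0 | start at k). Boundary: u_0 = 0, u_7 = 1. Recurrence: u_k = 8/15·u_{k+1} + 7/15·u_{k-1} for 1 ≤ k ≤ 6. Try u_k = A + B·r^k with r = q/p = (7/15)/(8/15) = 7/8. Substitution satisfies the recurrence; boundary conditions give:
  u_k = (1 − r^k) / (1 − r^N) = (1 − (7/8)^5) / (1 − (7/8)^7) = 1021504/1273609.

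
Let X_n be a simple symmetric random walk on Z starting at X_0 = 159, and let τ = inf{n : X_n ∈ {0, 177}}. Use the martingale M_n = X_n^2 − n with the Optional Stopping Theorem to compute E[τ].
E[τ] = 2862

M_n = X_n^2 − n is a martingale (since E[X_{n+1}^2 | F_n] = X_n^2 + 1). By OST (τ has finite mean in a bounded region), E[M_τ] = E[M_0] = X_0^2 − 0 = 159^2 = 25281. Also E[M_τ] = E[X_τ^2] − E[τ]. The walk exits at 0 or 177, with P(hit 177 first) = 159/177, so E[X_τ^2] = 177^2 · 159/177 + 0 = 28143. Thus E[τ] = E[X_τ^2] − E[M_τ] = 28143 − 25281 = 2862 = 159(177 − 159) = 2862.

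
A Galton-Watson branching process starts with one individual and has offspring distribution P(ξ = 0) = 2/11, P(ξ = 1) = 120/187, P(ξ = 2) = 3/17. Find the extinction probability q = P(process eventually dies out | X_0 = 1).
q = 1

Mean offspring μ = 0·2/11 + 1·120/187 + 2·3/17 = 186/187 ≤ 1. For μ ≤ 1 with offspring not concentrated at 1, the Galton-Watson process goes extinct almost surely, so q = 1.
(Algebraic check: The pgf is f(s) = 2/11 + 120/187·s + 3/17·s². The extinction probability q is the smallest fixed point of f in [0, 1]. Setting s = f(s):
  3/17·s² + (120/187 − 1)·s + 2/11 = 0
  3/17·s² − (2/11 + 3/17)·s + 2/11 = 0
which factors as (s − 1)·(3/17·s − 2/11) = 0, giving roots s = 1 and s = (2/11)/(3/17) = 34/33. Since 34/33 ≥ 1, the smallest root in [0, 1] is s = 1.)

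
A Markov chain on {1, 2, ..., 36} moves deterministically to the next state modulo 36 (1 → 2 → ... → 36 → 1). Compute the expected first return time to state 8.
E[T_8 | X_0 = 8] = 36

The chain cycles deterministically, so starting at state 8 it returns in exactly 36 steps. Equivalently, the stationary distribution is uniform π_j = 1/36 for every state j, so by Kac's formula E[T_8] = 1/π_8 = 36.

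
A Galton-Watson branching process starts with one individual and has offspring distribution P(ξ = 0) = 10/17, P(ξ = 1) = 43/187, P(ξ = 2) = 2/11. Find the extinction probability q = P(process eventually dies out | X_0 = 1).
q = 1

Mean offspring μ = 0·10/17 + 1·43/187 + 2·2/11 = 111/187 ≤ 1. For μ ≤ 1 with offspring not concentrated at 1, the Galton-Watson process goes extinct almost surely, so q = 1.
(Algebraic check: The pgf is f(s) = 10/17 + 43/187·s + 2/11·s². The extinction probability q is the smallest fixed point of f in [0, 1]. Setting s = f(s):
  2/11·s² + (43/187 − 1)·s + 10/17 = 0
  2/11·s² − (10/17 + 2/11)·s + 10/17 = 0
which factors as (s − 1)·(2/11·s − 10/17) = 0, giving roots s = 1 and s = (10/17)/(2/11) = 55/17. Since 55/17 ≥ 1, the smallest root in [0, 1] is s = 1.)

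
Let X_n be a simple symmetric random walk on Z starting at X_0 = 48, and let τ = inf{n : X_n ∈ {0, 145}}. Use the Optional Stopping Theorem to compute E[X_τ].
E[X_τ] = 48

X_n is a martingale and τ is a bounded-mean stopping time (indeed τ is finite a.s. with bounded expectation since the walk is in a bounded region). By the OST, E[X_τ] = E[X_0] = 48. Equivalently: E[X_τ] = 145 · P(hit 145 first) + 0 · P(hit 0 first) = 145 · (48/145) = 48.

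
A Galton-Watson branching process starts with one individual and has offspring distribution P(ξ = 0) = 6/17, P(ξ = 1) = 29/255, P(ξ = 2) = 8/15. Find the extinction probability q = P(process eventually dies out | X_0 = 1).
q = 45/68

The pgf is f(s) = 6/17 + 29/255·s + 8/15·s². The extinction probability q is the smallest fixed point of f in [0, 1]. Setting s = f(s):
  8/15·s² + (29/255 − 1)·s + 6/17 = 0
  8/15·s² − (6/17 + 8/15)·s + 6/17 = 0
which factors as (s − 1)·(8/15·s − 6/17) = 0, giving roots s = 1 and s = (6/17)/(8/15) = 45/68.
Mean offspring μ = 29/255 + 2·8/15 = 301/255 > 1 (supercritical), so q < 1. The extinction probability is the smaller root: q = (6/17)/(8/15) = 45/68.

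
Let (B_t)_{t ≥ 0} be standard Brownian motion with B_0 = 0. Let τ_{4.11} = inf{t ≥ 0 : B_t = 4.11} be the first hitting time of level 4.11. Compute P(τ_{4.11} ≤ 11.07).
P(τ_{4.11} ≤ 11.07) = 2(1 − Φ(4.11/√11.07)) = 2(1 − Φ(1.2353)) ≈ 0.2167

By the reflection principle for standard BM, P(τ_b ≤ t) = 2 · P(B_t ≥ b). Since B_t ~ N(0, t), P(B_t ≥ 4.11) = 1 − Φ(4.11/√t) = 1 − Φ(4.11/√11.07) = 1 − Φ(1.2353) ≈ 0.10836. Doubling: P(τ_{4.11} ≤ 11.07) ≈ 2 · 0.10836 = 0.21672 ≈ 0.2167.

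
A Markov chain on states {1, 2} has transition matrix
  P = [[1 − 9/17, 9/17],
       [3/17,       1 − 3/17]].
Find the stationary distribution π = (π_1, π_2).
π_1 = 1/4, π_2 = 3/4

Solve πP = π with π_1 + π_2 = 1. From πP = π: π_1 · (1 − 9/17) + π_2 · 3/17 = π_1 ⇒ π_2 · 3/17 = π_1 · 9/17 ⇒ π_2/π_1 = (9/17)/(3/17) = 3. Together with π_1 + π_2 = 1:
  π_1 = (3/17)/(9/17 + 3/17) = (3/17)/(12/17) = 1/4,
  π_2 = (9/17)/(9/17 + 3/17) = (9/17)/(12/17) = 3/4.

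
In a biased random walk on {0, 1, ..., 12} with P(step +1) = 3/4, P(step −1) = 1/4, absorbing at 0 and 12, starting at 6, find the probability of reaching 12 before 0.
P(hit 12 before 0) = (1 − (1/3)^6) / (1 − (1/3)^12) = 729/730

Let u_k denote P(reach 12 before 0 | start at k). Boundary: u_0 = 0, u_12 = 1. Recurrence: u_k = 3/4·u_{k+1} + 1/4·u_{k-1} for 1 ≤ k ≤ 11. Try u_k = A + B·r^k with r = q/p = (1/4)/(3/4) = 1/3. Substitution satisfies the recurrence; boundary conditions give:
  u_k = (1 − r^k) / (1 − r^N) = (1 − (1/3)^6) / (1 − (1/3)^12) = 729/730.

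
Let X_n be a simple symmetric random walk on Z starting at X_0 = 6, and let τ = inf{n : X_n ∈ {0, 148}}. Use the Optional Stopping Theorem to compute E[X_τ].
E[X_τ] = 6

X_n is a martingale and τ is a bounded-mean stopping time (indeed τ is finite a.s. with bounded expectation since the walk is in a bounded region). By the OST, E[X_τ] = E[X_0] = 6. Equivalently: E[X_τ] = 148 · P(hit 148 first) + 0 · P(hit 0 first) = 148 · (6/148) = 6.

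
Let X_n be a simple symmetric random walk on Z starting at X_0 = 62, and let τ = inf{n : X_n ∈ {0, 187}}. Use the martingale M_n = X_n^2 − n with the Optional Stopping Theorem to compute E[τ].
E[τ] = 7750

M_n = X_n^2 − n is a martingale (since E[X_{n+1}^2 | F_n] = X_n^2 + 1). By OST (τ has finite mean in a bounded region), E[M_τ] = E[M_0] = X_0^2 − 0 = 62^2 = 3844. Also E[M_τ] = E[X_τ^2] − E[τ]. The walk exits at 0 or 187, with P(hit 187 first) = 62/187, so E[X_τ^2] = 187^2 · 62/187 + 0 = 11594. Thus E[τ] = E[X_τ^2] − E[M_τ] = 11594 − 3844 = 7750 = 62(187 − 62) = 7750.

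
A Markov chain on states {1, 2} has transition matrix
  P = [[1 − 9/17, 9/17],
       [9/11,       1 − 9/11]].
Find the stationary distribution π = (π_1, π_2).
π_1 = 17/28, π_2 = 11/28

Solve πP = π with π_1 + π_2 = 1. From πP = π: π_1 · (1 − 9/17) + π_2 · 9/11 = π_1 ⇒ π_2 · 9/11 = π_1 · 9/17 ⇒ π_2/π_1 = (9/17)/(9/11) = 11/17. Together with π_1 + π_2 = 1:
  π_1 = (9/11)/(9/17 + 9/11) = (9/11)/(252/187) = 17/28,
  π_2 = (9/17)/(9/17 + 9/11) = (9/17)/(252/187) = 11/28.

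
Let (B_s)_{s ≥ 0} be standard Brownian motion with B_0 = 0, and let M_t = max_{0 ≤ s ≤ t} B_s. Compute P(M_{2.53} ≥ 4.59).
P(M_{2.53} ≥ 4.59) = 2·P(B_{2.53} ≥ 4.59) = 2(1 − Φ(4.59/√2.53)) ≈ 0.0039

By the reflection principle for Brownian motion, P(M_t ≥ a) = 2 · P(B_t ≥ a) for a ≥ 0. Since B_t ~ N(0, t), P(B_t ≥ 4.59) = 1 − Φ(4.59/√t) = 1 − Φ(4.59/√2.53) = 1 − Φ(2.8857). So
  P(M_{2.53} ≥ 4.59) = 2(1 − Φ(2.8857)) ≈ 0.0039.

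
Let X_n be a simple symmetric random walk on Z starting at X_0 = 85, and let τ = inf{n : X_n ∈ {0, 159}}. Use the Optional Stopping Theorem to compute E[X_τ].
E[X_τ] = 85

X_n is a martingale and τ is a bounded-mean stopping time (indeed τ is finite a.s. with bounded expectation since the walk is in a bounded region). By the OST, E[X_τ] = E[X_0] = 85. Equivalently: E[X_τ] = 159 · P(hit 159 first) + 0 · P(hit 0 first) = 159 · (85/159) = 85.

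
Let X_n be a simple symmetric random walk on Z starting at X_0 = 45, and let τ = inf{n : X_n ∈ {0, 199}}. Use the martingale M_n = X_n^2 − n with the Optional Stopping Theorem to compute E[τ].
E[τ] = 6930

M_n = X_n^2 − n is a martingale (since E[X_{n+1}^2 | F_n] = X_n^2 + 1). By OST (τ has finite mean in a bounded region), E[M_τ] = E[M_0] = X_0^2 − 0 = 45^2 = 2025. Also E[M_τ] = E[X_τ^2] − E[τ]. The walk exits at 0 or 199, with P(hit 199 first) = 45/199, so E[X_τ^2] = 199^2 · 45/199 + 0 = 8955. Thus E[τ] = E[X_τ^2] − E[M_τ] = 8955 − 2025 = 6930 = 45(199 − 45) = 6930.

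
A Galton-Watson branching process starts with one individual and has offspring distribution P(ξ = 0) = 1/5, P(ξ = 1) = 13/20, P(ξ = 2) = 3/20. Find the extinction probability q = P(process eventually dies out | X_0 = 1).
q = 1

Mean offspring μ = 0·1/5 + 1·13/20 + 2·3/20 = 19/20 ≤ 1. For μ ≤ 1 with offspring not concentrated at 1, the Galton-Watson process goes extinct almost surely, so q = 1.
(Algebraic check: The pgf is f(s) = 1/5 + 13/20·s + 3/20·s². The extinction probability q is the smallest fixed point of f in [0, 1]. Setting s = f(s):
  3/20·s² + (13/20 − 1)·s + 1/5 = 0
  3/20·s² − (1/5 + 3/20)·s + 1/5 = 0
which factors as (s − 1)·(3/20·s − 1/5) = 0, giving roots s = 1 and s = (1/5)/(3/20) = 4/3. Since 4/3 ≥ 1, the smallest root in [0, 1] is s = 1.)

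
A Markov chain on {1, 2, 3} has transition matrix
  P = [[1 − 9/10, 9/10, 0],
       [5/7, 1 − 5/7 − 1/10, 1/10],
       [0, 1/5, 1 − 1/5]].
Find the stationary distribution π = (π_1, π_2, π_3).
π = (100/289, 126/289, 63/289)

This is a birth-death chain on three states, which satisfies detailed balance: π_1 · P_{12} = π_2 · P_{21} and π_2 · P_{23} = π_3 · P_{32}.
From π_1 · 9/10 = π_2 · 5/7: π_2/π_1 = (9/10)/(5/7) = 63/50.
From π_2 · 1/10 = π_3 · 1/5: π_3/π_2 = (1/10)/(1/5) = 1/2.
Take π_1 proportional to 1; then unnormalized π = (1, 63/50, 63/100). Normalize by dividing by the sum 289/100:
  π = (100/289, 126/289, 63/289).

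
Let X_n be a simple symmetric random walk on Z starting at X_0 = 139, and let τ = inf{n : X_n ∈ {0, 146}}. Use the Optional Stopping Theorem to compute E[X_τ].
E[X_τ] = 139

X_n is a martingale and τ is a bounded-mean stopping time (indeed τ is finite a.s. with bounded expectation since the walk is in a bounded region). By the OST, E[X_τ] = E[X_0] = 139. Equivalently: E[X_τ] = 146 · P(hit 146 first) + 0 · P(hit 0 first) = 146 · (139/146) = 139.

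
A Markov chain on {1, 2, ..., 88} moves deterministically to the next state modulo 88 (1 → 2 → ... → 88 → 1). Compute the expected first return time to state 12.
E[T_12 | X_0 = 12] = 88

The chain cycles deterministically, so starting at state 12 it returns in exactly 88 steps. Equivalently, the stationary distribution is uniform π_j = 1/88 for every state j, so by Kac's formula E[T_12] = 1/π_12 = 88.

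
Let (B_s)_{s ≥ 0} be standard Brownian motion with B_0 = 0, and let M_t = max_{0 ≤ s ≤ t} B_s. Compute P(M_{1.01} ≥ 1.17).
P(M_{1.01} ≥ 1.17) = 2·P(B_{1.01} ≥ 1.17) = 2(1 − Φ(1.17/√1.01)) ≈ 0.2443

By the reflection principle for Brownian motion, P(M_t ≥ a) = 2 · P(B_t ≥ a) for a ≥ 0. Since B_t ~ N(0, t), P(B_t ≥ 1.17) = 1 − Φ(1.17/√t) = 1 − Φ(1.17/√1.01) = 1 − Φ(1.1642). So
  P(M_{1.01} ≥ 1.17) = 2(1 − Φ(1.1642)) ≈ 0.2443.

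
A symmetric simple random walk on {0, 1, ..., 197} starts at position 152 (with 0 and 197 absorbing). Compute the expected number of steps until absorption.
E[τ | X_0 = 152] = 6840

Let v_k = E[τ | X_0 = k]. Boundary: v_0 = v_197 = 0. Recurrence: v_k = 1 + (v_{k-1} + v_{k+1})/2 for 1 ≤ k ≤ 196. The particular solution to v_k − (v_{k-1} + v_{k+1})/2 = 1 is v_k = −k^2. Adding homogeneous solution A + B k and matching boundaries gives v_k = k (197 − k). Substituting k = 152: v_152 = 152 · 45 = 6840.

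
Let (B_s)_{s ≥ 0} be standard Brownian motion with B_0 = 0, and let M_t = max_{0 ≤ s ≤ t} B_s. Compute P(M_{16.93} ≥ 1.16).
P(M_{16.93} ≥ 1.16) = 2·P(B_{16.93} ≥ 1.16) = 2(1 − Φ(1.16/√16.93)) ≈ 0.7780

By the reflection principle for Brownian motion, P(M_t ≥ a) = 2 · P(B_t ≥ a) for a ≥ 0. Since B_t ~ N(0, t), P(B_t ≥ 1.16) = 1 − Φ(1.16/√t) = 1 − Φ(1.16/√16.93) = 1 − Φ(0.2819). So
  P(M_{16.93} ≥ 1.16) = 2(1 − Φ(0.2819)) ≈ 0.7780.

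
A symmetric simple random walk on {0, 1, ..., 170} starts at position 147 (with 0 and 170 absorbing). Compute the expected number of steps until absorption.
E[τ | X_0 = 147] = 3381

Let v_k = E[τ | X_0 = k]. Boundary: v_0 = v_170 = 0. Recurrence: v_k = 1 + (v_{k-1} + v_{k+1})/2 for 1 ≤ k ≤ 169. The particular solution to v_k − (v_{k-1} + v_{k+1})/2 = 1 is v_k = −k^2. Adding homogeneous solution A + B k and matching boundaries gives v_k = k (170 − k). Substituting k = 147: v_147 = 147 · 23 = 3381.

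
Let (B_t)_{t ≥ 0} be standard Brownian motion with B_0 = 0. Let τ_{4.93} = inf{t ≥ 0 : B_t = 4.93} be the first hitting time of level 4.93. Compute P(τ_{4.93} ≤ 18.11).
P(τ_{4.93} ≤ 18.11) = 2(1 − Φ(4.93/√18.11)) = 2(1 − Φ(1.1585)) ≈ 0.2467

By the reflection principle for standard BM, P(τ_b ≤ t) = 2 · P(B_t ≥ b). Since B_t ~ N(0, t), P(B_t ≥ 4.93) = 1 − Φ(4.93/√t) = 1 − Φ(4.93/√18.11) = 1 − Φ(1.1585) ≈ 0.12333. Doubling: P(τ_{4.93} ≤ 18.11) ≈ 2 · 0.12333 = 0.24666 ≈ 0.2467.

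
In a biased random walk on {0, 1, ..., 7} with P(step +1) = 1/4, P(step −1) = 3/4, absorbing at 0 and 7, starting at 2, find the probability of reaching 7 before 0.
P(hit 7 before 0) = (1 − (3)^2) / (1 − (3)^7) = 4/1093

Let u_k denote P(reach 7 before 0 | start at k). Boundary: u_0 = 0, u_7 = 1. Recurrence: u_k = 1/4·u_{k+1} + 3/4·u_{k-1} for 1 ≤ k ≤ 6. Try u_k = A + B·r^k with r = q/p = (3/4)/(1/4) = 3. Substitution satisfies the recurrence; boundary conditions give:
  u_k = (1 − r^k) / (1 − r^N) = (1 − (3)^2) / (1 − (3)^7) = 4/1093.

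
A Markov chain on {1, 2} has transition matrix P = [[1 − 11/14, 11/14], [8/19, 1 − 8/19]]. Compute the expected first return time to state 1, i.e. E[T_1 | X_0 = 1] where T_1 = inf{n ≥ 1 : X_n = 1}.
E[T_1 | X_0 = 1] = 1/π_1 = 321/112

For an irreducible recurrent Markov chain with stationary distribution π, E[T_i | X_0 = i] = 1/π_i (Kac's formula). Here π_1 = (8/19)/(11/14 + 8/19) = (8/19)/(321/266) = 112/321, so E[T_1 | X_0 = 1] = 1/π_1 = (11/14 + 8/19)/(8/19) = (321/266)/(8/19) = 321/112.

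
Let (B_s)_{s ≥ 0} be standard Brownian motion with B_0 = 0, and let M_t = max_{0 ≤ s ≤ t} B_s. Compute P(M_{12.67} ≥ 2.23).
P(M_{12.67} ≥ 2.23) = 2·P(B_{12.67} ≥ 2.23) = 2(1 − Φ(2.23/√12.67)) ≈ 0.5310

By the reflection principle for Brownian motion, P(M_t ≥ a) = 2 · P(B_t ≥ a) for a ≥ 0. Since B_t ~ N(0, t), P(B_t ≥ 2.23) = 1 − Φ(2.23/√t) = 1 − Φ(2.23/√12.67) = 1 − Φ(0.6265). So
  P(M_{12.67} ≥ 2.23) = 2(1 − Φ(0.6265)) ≈ 0.5310.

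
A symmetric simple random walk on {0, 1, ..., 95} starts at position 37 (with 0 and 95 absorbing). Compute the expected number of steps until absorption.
E[τ | X_0 = 37] = 2146

Let v_k = E[τ | X_0 = k]. Boundary: v_0 = v_95 = 0. Recurrence: v_k = 1 + (v_{k-1} + v_{k+1})/2 for 1 ≤ k ≤ 94. The particular solution to v_k − (v_{k-1} + v_{k+1})/2 = 1 is v_k = −k^2. Adding homogeneous solution A + B k and matching boundaries gives v_k = k (95 − k). Substituting k = 37: v_37 = 37 · 58 = 2146.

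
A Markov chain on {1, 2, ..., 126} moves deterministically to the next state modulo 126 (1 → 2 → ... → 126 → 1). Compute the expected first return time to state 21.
E[T_21 | X_0 = 21] = 126

The chain cycles deterministically, so starting at state 21 it returns in exactly 126 steps. Equivalently, the stationary distribution is uniform π_j = 1/126 for every state j, so by Kac's formula E[T_21] = 1/π_21 = 126.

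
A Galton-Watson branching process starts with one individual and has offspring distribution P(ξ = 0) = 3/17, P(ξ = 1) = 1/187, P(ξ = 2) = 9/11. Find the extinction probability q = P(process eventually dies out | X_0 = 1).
q = 11/51

The pgf is f(s) = 3/17 + 1/187·s + 9/11·s². The extinction probability q is the smallest fixed point of f in [0, 1]. Setting s = f(s):
  9/11·s² + (1/187 − 1)·s + 3/17 = 0
  9/11·s² − (3/17 + 9/11)·s + 3/17 = 0
which factors as (s − 1)·(9/11·s − 3/17) = 0, giving roots s = 1 and s = (3/17)/(9/11) = 11/51.
Mean offspring μ = 1/187 + 2·9/11 = 307/187 > 1 (supercritical), so q < 1. The extinction probability is the smaller root: q = (3/17)/(9/11) = 11/51.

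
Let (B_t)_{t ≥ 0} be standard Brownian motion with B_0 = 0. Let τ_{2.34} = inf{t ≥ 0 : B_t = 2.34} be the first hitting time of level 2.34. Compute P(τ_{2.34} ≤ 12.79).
P(τ_{2.34} ≤ 12.79) = 2(1 − Φ(2.34/√12.79)) = 2(1 − Φ(0.6543)) ≈ 0.5129

By the reflection principle for standard BM, P(τ_b ≤ t) = 2 · P(B_t ≥ b). Since B_t ~ N(0, t), P(B_t ≥ 2.34) = 1 − Φ(2.34/√t) = 1 − Φ(2.34/√12.79) = 1 − Φ(0.6543) ≈ 0.25646. Doubling: P(τ_{2.34} ≤ 12.79) ≈ 2 · 0.25646 = 0.51292 ≈ 0.5129.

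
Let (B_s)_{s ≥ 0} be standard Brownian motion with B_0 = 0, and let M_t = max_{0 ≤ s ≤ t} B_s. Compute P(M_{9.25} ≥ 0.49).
P(M_{9.25} ≥ 0.49) = 2·P(B_{9.25} ≥ 0.49) = 2(1 − Φ(0.49/√9.25)) ≈ 0.8720

By the reflection principle for Brownian motion, P(M_t ≥ a) = 2 · P(B_t ≥ a) for a ≥ 0. Since B_t ~ N(0, t), P(B_t ≥ 0.49) = 1 − Φ(0.49/√t) = 1 − Φ(0.49/√9.25) = 1 − Φ(0.1611). So
  P(M_{9.25} ≥ 0.49) = 2(1 − Φ(0.1611)) ≈ 0.8720.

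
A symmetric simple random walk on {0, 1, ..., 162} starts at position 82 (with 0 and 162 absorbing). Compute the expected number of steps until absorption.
E[τ | X_0 = 82] = 6560

Let v_k = E[τ | X_0 = k]. Boundary: v_0 = v_162 = 0. Recurrence: v_k = 1 + (v_{k-1} + v_{k+1})/2 for 1 ≤ k ≤ 161. The particular solution to v_k − (v_{k-1} + v_{k+1})/2 = 1 is v_k = −k^2. Adding homogeneous solution A + B k and matching boundaries gives v_k = k (162 − k). Substituting k = 82: v_82 = 82 · 80 = 6560.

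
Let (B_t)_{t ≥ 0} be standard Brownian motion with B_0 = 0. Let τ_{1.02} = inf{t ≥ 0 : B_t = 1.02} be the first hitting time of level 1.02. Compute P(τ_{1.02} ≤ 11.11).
P(τ_{1.02} ≤ 11.11) = 2(1 − Φ(1.02/√11.11)) = 2(1 − Φ(0.3060)) ≈ 0.7596

By the reflection principle for standard BM, P(τ_b ≤ t) = 2 · P(B_t ≥ b). Since B_t ~ N(0, t), P(B_t ≥ 1.02) = 1 − Φ(1.02/√t) = 1 − Φ(1.02/√11.11) = 1 − Φ(0.3060) ≈ 0.37980. Doubling: P(τ_{1.02} ≤ 11.11) ≈ 2 · 0.37980 = 0.75960 ≈ 0.7596.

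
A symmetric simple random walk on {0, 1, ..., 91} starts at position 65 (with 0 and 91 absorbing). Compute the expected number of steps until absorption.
E[τ | X_0 = 65] = 1690

Let v_k = E[τ | X_0 = k]. Boundary: v_0 = v_91 = 0. Recurrence: v_k = 1 + (v_{k-1} + v_{k+1})/2 for 1 ≤ k ≤ 90. The particular solution to v_k − (v_{k-1} + v_{k+1})/2 = 1 is v_k = −k^2. Adding homogeneous solution A + B k and matching boundaries gives v_k = k (91 − k). Substituting k = 65: v_65 = 65 · 26 = 1690.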